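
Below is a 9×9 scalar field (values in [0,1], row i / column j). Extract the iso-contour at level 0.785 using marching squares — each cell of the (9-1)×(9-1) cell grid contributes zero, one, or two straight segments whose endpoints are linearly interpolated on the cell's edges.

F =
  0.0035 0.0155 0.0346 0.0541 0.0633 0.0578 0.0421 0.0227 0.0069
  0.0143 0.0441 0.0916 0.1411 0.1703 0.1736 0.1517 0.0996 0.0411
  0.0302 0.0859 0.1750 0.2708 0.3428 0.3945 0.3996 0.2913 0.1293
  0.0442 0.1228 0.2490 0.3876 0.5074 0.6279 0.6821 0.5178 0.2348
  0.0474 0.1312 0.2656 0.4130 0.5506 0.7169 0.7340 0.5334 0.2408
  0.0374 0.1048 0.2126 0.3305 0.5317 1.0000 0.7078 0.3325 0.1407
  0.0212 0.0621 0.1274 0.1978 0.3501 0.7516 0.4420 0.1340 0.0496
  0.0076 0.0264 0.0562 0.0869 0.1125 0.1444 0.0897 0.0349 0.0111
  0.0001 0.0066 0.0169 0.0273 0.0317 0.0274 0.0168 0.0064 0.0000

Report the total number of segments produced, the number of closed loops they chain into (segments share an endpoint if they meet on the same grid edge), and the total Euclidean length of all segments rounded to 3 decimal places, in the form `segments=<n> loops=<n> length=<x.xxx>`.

segments=4 loops=1 length=4.061

cell (4,4): code 0100 → (4.241,5.000)–(5.000,4.541)
cell (4,5): code 1000 → (5.000,5.736)–(4.241,5.000)
cell (5,4): code 0010 → (5.000,4.541)–(5.866,5.000)
cell (5,5): code 0001 → (5.866,5.000)–(5.000,5.736)
total: 4 segments, chained into 1 closed loop(s), length Σ = 4.060658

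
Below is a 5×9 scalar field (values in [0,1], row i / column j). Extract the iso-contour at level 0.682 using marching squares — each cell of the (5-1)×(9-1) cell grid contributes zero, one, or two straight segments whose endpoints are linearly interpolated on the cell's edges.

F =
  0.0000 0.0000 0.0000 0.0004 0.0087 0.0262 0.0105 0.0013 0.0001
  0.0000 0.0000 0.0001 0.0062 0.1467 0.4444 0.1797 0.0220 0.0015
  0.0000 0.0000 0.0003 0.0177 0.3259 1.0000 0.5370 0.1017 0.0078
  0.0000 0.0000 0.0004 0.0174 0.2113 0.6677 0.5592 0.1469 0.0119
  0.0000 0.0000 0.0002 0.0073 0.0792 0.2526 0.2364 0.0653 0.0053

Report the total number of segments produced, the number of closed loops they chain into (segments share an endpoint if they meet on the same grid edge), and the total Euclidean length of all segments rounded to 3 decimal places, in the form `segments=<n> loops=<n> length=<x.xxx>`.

segments=4 loops=1 length=3.881

cell (1,4): code 0100 → (1.428,5.000)–(2.000,4.528)
cell (1,5): code 1000 → (2.000,5.687)–(1.428,5.000)
cell (2,4): code 0010 → (2.000,4.528)–(2.957,5.000)
cell (2,5): code 0001 → (2.957,5.000)–(2.000,5.687)
total: 4 segments, chained into 1 closed loop(s), length Σ = 3.880602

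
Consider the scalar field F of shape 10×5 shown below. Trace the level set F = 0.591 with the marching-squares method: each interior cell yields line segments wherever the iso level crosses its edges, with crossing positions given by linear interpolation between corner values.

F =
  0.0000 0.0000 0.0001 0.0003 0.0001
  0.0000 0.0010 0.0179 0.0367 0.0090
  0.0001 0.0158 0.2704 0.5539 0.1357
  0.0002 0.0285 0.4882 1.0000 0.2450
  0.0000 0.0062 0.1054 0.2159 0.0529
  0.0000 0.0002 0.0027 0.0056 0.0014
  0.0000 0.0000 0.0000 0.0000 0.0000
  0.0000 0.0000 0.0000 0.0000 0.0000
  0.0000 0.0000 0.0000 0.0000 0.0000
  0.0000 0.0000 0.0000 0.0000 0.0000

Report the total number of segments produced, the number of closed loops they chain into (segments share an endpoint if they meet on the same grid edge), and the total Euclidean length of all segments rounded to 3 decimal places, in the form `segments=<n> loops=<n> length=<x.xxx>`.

segments=4 loops=1 length=3.987

cell (2,2): code 0100 → (2.083,3.000)–(3.000,2.201)
cell (2,3): code 1000 → (3.000,3.542)–(2.083,3.000)
cell (3,2): code 0010 → (3.000,2.201)–(3.522,3.000)
cell (3,3): code 0001 → (3.522,3.000)–(3.000,3.542)
total: 4 segments, chained into 1 closed loop(s), length Σ = 3.987485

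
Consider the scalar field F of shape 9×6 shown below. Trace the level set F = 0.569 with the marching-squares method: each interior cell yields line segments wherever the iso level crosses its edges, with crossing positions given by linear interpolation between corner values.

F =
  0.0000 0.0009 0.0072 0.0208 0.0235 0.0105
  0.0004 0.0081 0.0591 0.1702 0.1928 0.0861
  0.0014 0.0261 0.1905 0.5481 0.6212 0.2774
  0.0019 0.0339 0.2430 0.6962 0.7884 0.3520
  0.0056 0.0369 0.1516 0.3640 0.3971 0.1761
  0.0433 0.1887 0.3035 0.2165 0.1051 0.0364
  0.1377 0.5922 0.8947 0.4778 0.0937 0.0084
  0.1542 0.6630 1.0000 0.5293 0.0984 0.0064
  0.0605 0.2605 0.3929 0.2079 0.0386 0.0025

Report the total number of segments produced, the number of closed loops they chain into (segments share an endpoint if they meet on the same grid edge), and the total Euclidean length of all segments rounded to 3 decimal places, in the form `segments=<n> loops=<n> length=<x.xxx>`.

segments=16 loops=2 length=12.175

cell (1,3): code 0100 → (1.878,4.000)–(2.000,3.286)
cell (1,4): code 1000 → (2.000,4.152)–(1.878,4.000)
cell (2,2): code 0100 → (2.141,3.000)–(3.000,2.719)
cell (2,3): code 1110 → (2.000,3.286)–(2.141,3.000)
cell (2,4): code 1001 → (3.000,4.503)–(2.000,4.152)
cell (3,2): code 0010 → (3.000,2.719)–(3.383,3.000)
cell (3,3): code 0011 → (3.383,3.000)–(3.561,4.000)
cell (3,4): code 0001 → (3.561,4.000)–(3.000,4.503)
cell (5,0): code 0100 → (5.943,1.000)–(6.000,0.949)
cell (5,1): code 1100 → (5.449,2.000)–(5.943,1.000)
cell (5,2): code 1000 → (6.000,2.781)–(5.449,2.000)
cell (6,0): code 0110 → (6.000,0.949)–(7.000,0.815)
cell (6,2): code 1001 → (7.000,2.916)–(6.000,2.781)
cell (7,0): code 0010 → (7.000,0.815)–(7.234,1.000)
cell (7,1): code 0011 → (7.234,1.000)–(7.710,2.000)
cell (7,2): code 0001 → (7.710,2.000)–(7.000,2.916)
total: 16 segments, chained into 2 closed loop(s), length Σ = 12.174740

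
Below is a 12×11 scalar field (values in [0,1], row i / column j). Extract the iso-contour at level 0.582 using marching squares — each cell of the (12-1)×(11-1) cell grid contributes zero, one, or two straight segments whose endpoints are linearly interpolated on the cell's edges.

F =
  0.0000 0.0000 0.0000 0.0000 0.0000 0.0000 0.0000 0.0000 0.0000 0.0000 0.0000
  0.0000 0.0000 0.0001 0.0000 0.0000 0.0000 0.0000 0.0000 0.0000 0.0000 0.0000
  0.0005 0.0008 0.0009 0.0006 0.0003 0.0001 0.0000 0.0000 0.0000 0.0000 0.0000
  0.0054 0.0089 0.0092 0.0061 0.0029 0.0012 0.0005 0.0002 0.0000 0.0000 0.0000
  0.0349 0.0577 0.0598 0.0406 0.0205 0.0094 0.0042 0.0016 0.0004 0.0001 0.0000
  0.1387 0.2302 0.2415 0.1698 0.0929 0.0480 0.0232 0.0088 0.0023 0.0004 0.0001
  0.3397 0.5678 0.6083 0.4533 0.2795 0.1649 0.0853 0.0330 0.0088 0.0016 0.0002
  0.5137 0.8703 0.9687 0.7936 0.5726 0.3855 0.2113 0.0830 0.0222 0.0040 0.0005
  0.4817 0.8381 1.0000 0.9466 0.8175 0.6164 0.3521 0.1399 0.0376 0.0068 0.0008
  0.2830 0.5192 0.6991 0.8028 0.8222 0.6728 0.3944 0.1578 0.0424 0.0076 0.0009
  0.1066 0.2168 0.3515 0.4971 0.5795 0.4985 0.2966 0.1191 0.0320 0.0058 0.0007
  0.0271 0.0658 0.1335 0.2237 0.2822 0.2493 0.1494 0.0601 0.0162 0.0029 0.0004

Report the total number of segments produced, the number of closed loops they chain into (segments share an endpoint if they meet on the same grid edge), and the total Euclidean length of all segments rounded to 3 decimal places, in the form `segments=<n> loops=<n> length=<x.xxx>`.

cell (5,1): code 0100 → (5.928,2.000)–(6.000,1.351)
cell (5,2): code 1000 → (6.000,2.170)–(5.928,2.000)
cell (6,0): code 0100 → (6.047,1.000)–(7.000,0.192)
cell (6,1): code 1110 → (6.000,1.351)–(6.047,1.000)
cell (6,2): code 1101 → (6.378,3.000)–(6.000,2.170)
cell (6,3): code 1000 → (7.000,3.957)–(6.378,3.000)
cell (7,0): code 0110 → (7.000,0.192)–(8.000,0.281)
cell (7,3): code 1101 → (7.038,4.000)–(7.000,3.957)
cell (7,4): code 1100 → (7.851,5.000)–(7.038,4.000)
cell (7,5): code 1000 → (8.000,5.130)–(7.851,5.000)
cell (8,0): code 0010 → (8.000,0.281)–(8.803,1.000)
cell (8,1): code 0111 → (8.803,1.000)–(9.000,1.349)
cell (8,5): code 1001 → (9.000,5.326)–(8.000,5.130)
cell (9,1): code 0010 → (9.000,1.349)–(9.337,2.000)
cell (9,2): code 0011 → (9.337,2.000)–(9.722,3.000)
cell (9,3): code 0011 → (9.722,3.000)–(9.990,4.000)
cell (9,4): code 0011 → (9.990,4.000)–(9.521,5.000)
cell (9,5): code 0001 → (9.521,5.000)–(9.000,5.326)
total: 18 segments, chained into 1 closed loop(s), length Σ = 14.099062

segments=18 loops=1 length=14.099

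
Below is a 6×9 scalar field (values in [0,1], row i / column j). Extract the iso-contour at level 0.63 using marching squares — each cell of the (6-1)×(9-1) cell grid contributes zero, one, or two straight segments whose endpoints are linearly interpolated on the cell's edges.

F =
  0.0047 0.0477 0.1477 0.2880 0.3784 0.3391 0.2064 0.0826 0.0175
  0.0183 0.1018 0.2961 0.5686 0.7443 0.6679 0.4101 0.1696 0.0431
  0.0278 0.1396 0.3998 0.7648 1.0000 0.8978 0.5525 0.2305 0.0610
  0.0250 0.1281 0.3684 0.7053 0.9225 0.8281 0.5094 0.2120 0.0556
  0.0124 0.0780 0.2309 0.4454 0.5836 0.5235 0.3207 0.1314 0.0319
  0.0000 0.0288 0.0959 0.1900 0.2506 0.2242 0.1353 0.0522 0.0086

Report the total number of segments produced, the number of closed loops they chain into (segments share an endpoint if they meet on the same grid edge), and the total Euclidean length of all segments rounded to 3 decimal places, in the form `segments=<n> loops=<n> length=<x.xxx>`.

cell (0,3): code 0100 → (0.688,4.000)–(1.000,3.349)
cell (0,4): code 1100 → (0.885,5.000)–(0.688,4.000)
cell (0,5): code 1000 → (1.000,5.147)–(0.885,5.000)
cell (1,2): code 0100 → (1.313,3.000)–(2.000,2.631)
cell (1,3): code 1110 → (1.000,3.349)–(1.313,3.000)
cell (1,5): code 1001 → (2.000,5.776)–(1.000,5.147)
cell (2,2): code 0110 → (2.000,2.631)–(3.000,2.776)
cell (2,5): code 1001 → (3.000,5.622)–(2.000,5.776)
cell (3,2): code 0010 → (3.000,2.776)–(3.290,3.000)
cell (3,3): code 0011 → (3.290,3.000)–(3.863,4.000)
cell (3,4): code 0011 → (3.863,4.000)–(3.650,5.000)
cell (3,5): code 0001 → (3.650,5.000)–(3.000,5.622)
total: 12 segments, chained into 1 closed loop(s), length Σ = 9.820964

segments=12 loops=1 length=9.821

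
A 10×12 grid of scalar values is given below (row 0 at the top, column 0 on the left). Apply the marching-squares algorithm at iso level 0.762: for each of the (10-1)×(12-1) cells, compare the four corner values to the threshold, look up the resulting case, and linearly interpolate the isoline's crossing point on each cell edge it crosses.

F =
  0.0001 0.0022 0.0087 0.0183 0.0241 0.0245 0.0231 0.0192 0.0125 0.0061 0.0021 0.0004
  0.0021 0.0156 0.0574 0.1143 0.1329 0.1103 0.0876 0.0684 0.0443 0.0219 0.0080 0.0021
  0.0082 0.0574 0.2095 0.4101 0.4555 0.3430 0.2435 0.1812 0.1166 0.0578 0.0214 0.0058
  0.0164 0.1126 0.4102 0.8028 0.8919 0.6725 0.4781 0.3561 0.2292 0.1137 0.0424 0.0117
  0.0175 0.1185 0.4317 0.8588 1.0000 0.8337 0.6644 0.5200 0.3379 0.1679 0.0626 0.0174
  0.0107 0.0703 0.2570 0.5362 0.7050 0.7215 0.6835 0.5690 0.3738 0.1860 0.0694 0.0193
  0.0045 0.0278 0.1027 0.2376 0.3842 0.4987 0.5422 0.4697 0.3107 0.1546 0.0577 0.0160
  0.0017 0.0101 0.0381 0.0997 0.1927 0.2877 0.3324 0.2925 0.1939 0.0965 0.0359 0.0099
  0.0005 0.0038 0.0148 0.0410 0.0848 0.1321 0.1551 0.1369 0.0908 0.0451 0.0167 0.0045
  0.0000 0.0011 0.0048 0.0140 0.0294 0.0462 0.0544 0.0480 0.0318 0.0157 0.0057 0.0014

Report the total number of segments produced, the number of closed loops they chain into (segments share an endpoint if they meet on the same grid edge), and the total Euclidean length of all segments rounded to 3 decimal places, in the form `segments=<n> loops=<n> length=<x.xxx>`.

segments=10 loops=1 length=7.417

cell (2,2): code 0100 → (2.896,3.000)–(3.000,2.896)
cell (2,3): code 1100 → (2.702,4.000)–(2.896,3.000)
cell (2,4): code 1000 → (3.000,4.592)–(2.702,4.000)
cell (3,2): code 0110 → (3.000,2.896)–(4.000,2.773)
cell (3,4): code 1101 → (3.555,5.000)–(3.000,4.592)
cell (3,5): code 1000 → (4.000,5.424)–(3.555,5.000)
cell (4,2): code 0010 → (4.000,2.773)–(4.300,3.000)
cell (4,3): code 0011 → (4.300,3.000)–(4.807,4.000)
cell (4,4): code 0011 → (4.807,4.000)–(4.639,5.000)
cell (4,5): code 0001 → (4.639,5.000)–(4.000,5.424)
total: 10 segments, chained into 1 closed loop(s), length Σ = 7.416558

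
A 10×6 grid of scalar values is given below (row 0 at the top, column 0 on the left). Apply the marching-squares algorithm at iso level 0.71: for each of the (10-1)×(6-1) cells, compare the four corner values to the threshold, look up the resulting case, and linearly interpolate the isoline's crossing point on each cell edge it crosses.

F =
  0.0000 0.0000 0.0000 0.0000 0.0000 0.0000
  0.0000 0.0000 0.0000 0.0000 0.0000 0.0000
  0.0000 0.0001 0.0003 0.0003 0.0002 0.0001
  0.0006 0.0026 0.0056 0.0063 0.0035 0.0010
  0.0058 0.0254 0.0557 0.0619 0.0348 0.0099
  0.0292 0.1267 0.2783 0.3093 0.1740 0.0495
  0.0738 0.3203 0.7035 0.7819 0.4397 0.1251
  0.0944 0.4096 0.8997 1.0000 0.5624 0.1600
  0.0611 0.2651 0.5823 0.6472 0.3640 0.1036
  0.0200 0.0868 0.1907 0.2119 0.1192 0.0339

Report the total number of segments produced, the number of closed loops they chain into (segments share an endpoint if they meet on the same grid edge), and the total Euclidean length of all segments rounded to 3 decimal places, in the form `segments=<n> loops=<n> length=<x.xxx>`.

segments=8 loops=1 length=6.210

cell (5,2): code 0100 → (5.848,3.000)–(6.000,2.083)
cell (5,3): code 1000 → (6.000,3.210)–(5.848,3.000)
cell (6,1): code 0100 → (6.033,2.000)–(7.000,1.613)
cell (6,2): code 1110 → (6.000,2.083)–(6.033,2.000)
cell (6,3): code 1001 → (7.000,3.663)–(6.000,3.210)
cell (7,1): code 0010 → (7.000,1.613)–(7.598,2.000)
cell (7,2): code 0011 → (7.598,2.000)–(7.822,3.000)
cell (7,3): code 0001 → (7.822,3.000)–(7.000,3.663)
total: 8 segments, chained into 1 closed loop(s), length Σ = 6.210214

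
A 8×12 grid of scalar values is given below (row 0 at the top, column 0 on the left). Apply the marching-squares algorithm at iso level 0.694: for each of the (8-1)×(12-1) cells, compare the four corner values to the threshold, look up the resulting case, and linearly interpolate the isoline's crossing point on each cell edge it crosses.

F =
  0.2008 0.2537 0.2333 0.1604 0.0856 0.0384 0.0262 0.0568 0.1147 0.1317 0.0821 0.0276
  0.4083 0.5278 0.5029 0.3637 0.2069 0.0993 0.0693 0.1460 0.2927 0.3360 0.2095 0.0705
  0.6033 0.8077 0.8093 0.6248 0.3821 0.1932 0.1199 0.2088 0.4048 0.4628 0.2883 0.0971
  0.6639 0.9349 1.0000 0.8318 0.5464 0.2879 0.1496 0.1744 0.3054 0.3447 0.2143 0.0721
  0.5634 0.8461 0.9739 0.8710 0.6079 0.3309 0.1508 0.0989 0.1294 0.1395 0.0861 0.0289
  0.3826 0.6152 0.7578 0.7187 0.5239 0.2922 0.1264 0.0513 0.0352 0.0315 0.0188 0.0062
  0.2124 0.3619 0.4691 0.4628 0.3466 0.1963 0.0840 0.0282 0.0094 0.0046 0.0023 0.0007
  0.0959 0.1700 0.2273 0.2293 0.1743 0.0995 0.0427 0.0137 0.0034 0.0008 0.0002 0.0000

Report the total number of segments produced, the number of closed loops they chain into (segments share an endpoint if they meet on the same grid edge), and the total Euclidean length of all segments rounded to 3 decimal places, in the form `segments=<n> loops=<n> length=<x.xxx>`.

segments=14 loops=1 length=11.180

cell (1,0): code 0100 → (1.594,1.000)–(2.000,0.444)
cell (1,1): code 1100 → (1.624,2.000)–(1.594,1.000)
cell (1,2): code 1000 → (2.000,2.625)–(1.624,2.000)
cell (2,0): code 0110 → (2.000,0.444)–(3.000,0.111)
cell (2,2): code 1101 → (2.334,3.000)–(2.000,2.625)
cell (2,3): code 1000 → (3.000,3.483)–(2.334,3.000)
cell (3,0): code 0110 → (3.000,0.111)–(4.000,0.462)
cell (3,3): code 1001 → (4.000,3.673)–(3.000,3.483)
cell (4,0): code 0010 → (4.000,0.462)–(4.659,1.000)
cell (4,1): code 0111 → (4.659,1.000)–(5.000,1.553)
cell (4,3): code 1001 → (5.000,3.127)–(4.000,3.673)
cell (5,1): code 0010 → (5.000,1.553)–(5.221,2.000)
cell (5,2): code 0011 → (5.221,2.000)–(5.097,3.000)
cell (5,3): code 0001 → (5.097,3.000)–(5.000,3.127)
total: 14 segments, chained into 1 closed loop(s), length Σ = 11.180466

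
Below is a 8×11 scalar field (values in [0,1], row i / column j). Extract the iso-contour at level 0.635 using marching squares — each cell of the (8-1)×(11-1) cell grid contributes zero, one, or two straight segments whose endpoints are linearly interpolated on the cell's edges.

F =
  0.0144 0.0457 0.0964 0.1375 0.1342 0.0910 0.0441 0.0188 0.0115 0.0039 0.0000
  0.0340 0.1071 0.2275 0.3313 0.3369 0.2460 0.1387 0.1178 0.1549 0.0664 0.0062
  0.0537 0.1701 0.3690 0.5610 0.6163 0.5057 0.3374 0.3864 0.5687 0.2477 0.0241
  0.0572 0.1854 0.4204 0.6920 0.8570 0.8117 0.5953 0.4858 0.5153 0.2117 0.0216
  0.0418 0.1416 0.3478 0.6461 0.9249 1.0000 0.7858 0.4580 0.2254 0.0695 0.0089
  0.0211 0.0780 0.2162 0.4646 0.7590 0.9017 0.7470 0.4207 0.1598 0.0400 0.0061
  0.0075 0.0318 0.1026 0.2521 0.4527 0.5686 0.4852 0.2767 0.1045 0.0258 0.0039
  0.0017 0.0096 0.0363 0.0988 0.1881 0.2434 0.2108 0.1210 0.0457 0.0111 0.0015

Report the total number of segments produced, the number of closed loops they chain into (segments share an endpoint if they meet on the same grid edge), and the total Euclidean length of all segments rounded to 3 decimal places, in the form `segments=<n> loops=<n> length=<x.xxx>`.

cell (2,2): code 0100 → (2.565,3.000)–(3.000,2.790)
cell (2,3): code 1100 → (2.078,4.000)–(2.565,3.000)
cell (2,4): code 1100 → (2.423,5.000)–(2.078,4.000)
cell (2,5): code 1000 → (3.000,5.817)–(2.423,5.000)
cell (3,2): code 0110 → (3.000,2.790)–(4.000,2.963)
cell (3,5): code 1101 → (3.208,6.000)–(3.000,5.817)
cell (3,6): code 1000 → (4.000,6.460)–(3.208,6.000)
cell (4,2): code 0010 → (4.000,2.963)–(4.061,3.000)
cell (4,3): code 0111 → (4.061,3.000)–(5.000,3.579)
cell (4,6): code 1001 → (5.000,6.343)–(4.000,6.460)
cell (5,3): code 0010 → (5.000,3.579)–(5.405,4.000)
cell (5,4): code 0011 → (5.405,4.000)–(5.801,5.000)
cell (5,5): code 0011 → (5.801,5.000)–(5.428,6.000)
cell (5,6): code 0001 → (5.428,6.000)–(5.000,6.343)
total: 14 segments, chained into 1 closed loop(s), length Σ = 11.318085

segments=14 loops=1 length=11.318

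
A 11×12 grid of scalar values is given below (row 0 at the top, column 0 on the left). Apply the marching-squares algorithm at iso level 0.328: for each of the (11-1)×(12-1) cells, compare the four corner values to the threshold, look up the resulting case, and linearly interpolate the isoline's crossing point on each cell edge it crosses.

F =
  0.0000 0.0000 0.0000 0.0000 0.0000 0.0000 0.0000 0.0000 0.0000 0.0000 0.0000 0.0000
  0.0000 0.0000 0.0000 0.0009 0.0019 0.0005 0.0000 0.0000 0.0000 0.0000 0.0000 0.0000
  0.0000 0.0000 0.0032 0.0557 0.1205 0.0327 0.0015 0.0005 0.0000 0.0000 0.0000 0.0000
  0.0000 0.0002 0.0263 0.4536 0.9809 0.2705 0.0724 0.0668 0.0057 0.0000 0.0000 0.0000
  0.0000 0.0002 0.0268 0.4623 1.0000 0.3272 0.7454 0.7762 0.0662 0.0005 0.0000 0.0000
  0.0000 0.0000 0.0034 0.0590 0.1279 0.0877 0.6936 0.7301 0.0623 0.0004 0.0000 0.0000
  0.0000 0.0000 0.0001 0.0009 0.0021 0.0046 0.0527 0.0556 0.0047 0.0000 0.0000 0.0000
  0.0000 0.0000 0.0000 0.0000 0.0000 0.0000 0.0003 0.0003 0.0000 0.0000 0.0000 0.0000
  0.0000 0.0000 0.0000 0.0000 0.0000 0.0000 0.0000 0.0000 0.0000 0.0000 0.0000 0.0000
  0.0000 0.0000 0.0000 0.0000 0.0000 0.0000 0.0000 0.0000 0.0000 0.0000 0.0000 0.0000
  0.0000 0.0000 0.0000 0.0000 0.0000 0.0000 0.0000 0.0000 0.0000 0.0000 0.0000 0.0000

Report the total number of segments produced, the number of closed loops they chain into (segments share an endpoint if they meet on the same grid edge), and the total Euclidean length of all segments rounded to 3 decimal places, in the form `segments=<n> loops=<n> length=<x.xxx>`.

segments=16 loops=2 length=15.349

cell (2,2): code 0100 → (2.684,3.000)–(3.000,2.706)
cell (2,3): code 1100 → (2.241,4.000)–(2.684,3.000)
cell (2,4): code 1000 → (3.000,4.919)–(2.241,4.000)
cell (3,2): code 0110 → (3.000,2.706)–(4.000,2.692)
cell (3,4): code 1001 → (4.000,4.999)–(3.000,4.919)
cell (3,5): code 0100 → (3.380,6.000)–(4.000,5.002)
cell (3,6): code 1100 → (3.368,7.000)–(3.380,6.000)
cell (3,7): code 1000 → (4.000,7.631)–(3.368,7.000)
cell (4,2): code 0010 → (4.000,2.692)–(4.333,3.000)
cell (4,3): code 0011 → (4.333,3.000)–(4.771,4.000)
cell (4,4): code 0001 → (4.771,4.000)–(4.000,4.999)
cell (4,5): code 0110 → (4.000,5.002)–(5.000,5.397)
cell (4,7): code 1001 → (5.000,7.602)–(4.000,7.631)
cell (5,5): code 0010 → (5.000,5.397)–(5.570,6.000)
cell (5,6): code 0011 → (5.570,6.000)–(5.596,7.000)
cell (5,7): code 0001 → (5.596,7.000)–(5.000,7.602)
total: 16 segments, chained into 2 closed loop(s), length Σ = 15.348933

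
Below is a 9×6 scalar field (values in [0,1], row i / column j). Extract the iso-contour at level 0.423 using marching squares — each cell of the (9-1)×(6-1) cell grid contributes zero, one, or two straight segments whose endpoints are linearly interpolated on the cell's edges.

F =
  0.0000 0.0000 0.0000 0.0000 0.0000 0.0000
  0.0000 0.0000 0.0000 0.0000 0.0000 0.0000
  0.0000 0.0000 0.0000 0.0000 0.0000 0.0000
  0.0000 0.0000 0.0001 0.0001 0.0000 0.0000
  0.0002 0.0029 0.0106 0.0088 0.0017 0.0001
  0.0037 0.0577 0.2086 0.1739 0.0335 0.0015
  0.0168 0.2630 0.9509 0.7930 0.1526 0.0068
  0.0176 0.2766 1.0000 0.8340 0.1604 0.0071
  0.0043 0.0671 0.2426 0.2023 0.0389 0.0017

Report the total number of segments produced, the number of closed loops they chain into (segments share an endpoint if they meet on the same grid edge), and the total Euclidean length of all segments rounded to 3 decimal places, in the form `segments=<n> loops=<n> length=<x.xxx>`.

cell (5,1): code 0100 → (5.289,2.000)–(6.000,1.233)
cell (5,2): code 1100 → (5.402,3.000)–(5.289,2.000)
cell (5,3): code 1000 → (6.000,3.578)–(5.402,3.000)
cell (6,1): code 0110 → (6.000,1.233)–(7.000,1.202)
cell (6,3): code 1001 → (7.000,3.610)–(6.000,3.578)
cell (7,1): code 0010 → (7.000,1.202)–(7.762,2.000)
cell (7,2): code 0011 → (7.762,2.000)–(7.651,3.000)
cell (7,3): code 0001 → (7.651,3.000)–(7.000,3.610)
total: 8 segments, chained into 1 closed loop(s), length Σ = 7.886036

segments=8 loops=1 length=7.886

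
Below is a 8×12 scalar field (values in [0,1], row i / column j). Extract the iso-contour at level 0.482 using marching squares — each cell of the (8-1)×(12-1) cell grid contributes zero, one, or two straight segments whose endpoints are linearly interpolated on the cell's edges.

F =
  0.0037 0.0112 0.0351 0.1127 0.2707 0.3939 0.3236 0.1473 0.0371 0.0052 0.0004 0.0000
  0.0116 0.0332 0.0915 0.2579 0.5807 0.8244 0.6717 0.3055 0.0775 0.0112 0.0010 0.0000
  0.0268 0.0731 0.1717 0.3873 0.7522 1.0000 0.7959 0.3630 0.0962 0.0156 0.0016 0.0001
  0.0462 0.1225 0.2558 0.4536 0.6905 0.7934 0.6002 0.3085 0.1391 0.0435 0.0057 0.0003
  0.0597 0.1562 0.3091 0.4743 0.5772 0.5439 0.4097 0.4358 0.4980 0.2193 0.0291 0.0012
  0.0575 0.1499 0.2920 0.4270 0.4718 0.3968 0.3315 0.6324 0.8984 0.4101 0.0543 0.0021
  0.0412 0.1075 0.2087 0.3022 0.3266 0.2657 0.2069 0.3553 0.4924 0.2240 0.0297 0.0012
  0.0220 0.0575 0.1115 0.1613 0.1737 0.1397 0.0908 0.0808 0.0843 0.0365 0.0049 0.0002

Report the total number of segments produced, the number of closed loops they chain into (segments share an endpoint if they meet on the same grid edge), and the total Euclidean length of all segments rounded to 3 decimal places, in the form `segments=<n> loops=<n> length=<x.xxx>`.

segments=24 loops=2 length=19.421

cell (0,3): code 0100 → (0.682,4.000)–(1.000,3.694)
cell (0,4): code 1100 → (0.205,5.000)–(0.682,4.000)
cell (0,5): code 1100 → (0.455,6.000)–(0.205,5.000)
cell (0,6): code 1000 → (1.000,6.518)–(0.455,6.000)
cell (1,3): code 0110 → (1.000,3.694)–(2.000,3.260)
cell (1,6): code 1001 → (2.000,6.725)–(1.000,6.518)
cell (2,3): code 0110 → (2.000,3.260)–(3.000,3.120)
cell (2,6): code 1001 → (3.000,6.405)–(2.000,6.725)
cell (3,3): code 0110 → (3.000,3.120)–(4.000,3.075)
cell (3,5): code 1011 → (4.000,5.461)–(3.620,6.000)
cell (3,6): code 0001 → (3.620,6.000)–(3.000,6.405)
cell (3,7): code 0100 → (3.955,8.000)–(4.000,7.743)
cell (3,8): code 1000 → (4.000,8.057)–(3.955,8.000)
cell (4,3): code 0010 → (4.000,3.075)–(4.903,4.000)
cell (4,4): code 0011 → (4.903,4.000)–(4.421,5.000)
cell (4,5): code 0001 → (4.421,5.000)–(4.000,5.461)
cell (4,6): code 0100 → (4.235,7.000)–(5.000,6.500)
cell (4,7): code 1110 → (4.000,7.743)–(4.235,7.000)
cell (4,8): code 1001 → (5.000,8.853)–(4.000,8.057)
cell (5,6): code 0010 → (5.000,6.500)–(5.543,7.000)
cell (5,7): code 0111 → (5.543,7.000)–(6.000,7.924)
cell (5,8): code 1001 → (6.000,8.039)–(5.000,8.853)
cell (6,7): code 0010 → (6.000,7.924)–(6.025,8.000)
cell (6,8): code 0001 → (6.025,8.000)–(6.000,8.039)
total: 24 segments, chained into 2 closed loop(s), length Σ = 19.421149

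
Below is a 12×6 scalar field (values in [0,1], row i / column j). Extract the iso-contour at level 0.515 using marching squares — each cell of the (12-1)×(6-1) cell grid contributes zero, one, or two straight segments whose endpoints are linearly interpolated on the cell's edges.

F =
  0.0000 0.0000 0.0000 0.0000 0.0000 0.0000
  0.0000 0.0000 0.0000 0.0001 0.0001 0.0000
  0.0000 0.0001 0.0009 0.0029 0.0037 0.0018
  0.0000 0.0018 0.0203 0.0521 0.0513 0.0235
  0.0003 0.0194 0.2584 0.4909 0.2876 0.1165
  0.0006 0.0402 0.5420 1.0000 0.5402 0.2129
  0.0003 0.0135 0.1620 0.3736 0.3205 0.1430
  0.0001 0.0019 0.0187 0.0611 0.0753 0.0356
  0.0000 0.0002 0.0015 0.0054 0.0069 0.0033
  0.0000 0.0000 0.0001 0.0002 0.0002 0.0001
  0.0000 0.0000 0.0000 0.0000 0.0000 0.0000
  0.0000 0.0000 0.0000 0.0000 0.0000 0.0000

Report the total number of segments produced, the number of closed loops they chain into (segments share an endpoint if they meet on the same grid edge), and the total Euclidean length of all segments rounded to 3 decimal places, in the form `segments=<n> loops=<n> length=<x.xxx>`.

cell (4,1): code 0100 → (4.905,2.000)–(5.000,1.946)
cell (4,2): code 1100 → (4.047,3.000)–(4.905,2.000)
cell (4,3): code 1100 → (4.900,4.000)–(4.047,3.000)
cell (4,4): code 1000 → (5.000,4.077)–(4.900,4.000)
cell (5,1): code 0010 → (5.000,1.946)–(5.071,2.000)
cell (5,2): code 0011 → (5.071,2.000)–(5.774,3.000)
cell (5,3): code 0011 → (5.774,3.000)–(5.115,4.000)
cell (5,4): code 0001 → (5.115,4.000)–(5.000,4.077)
total: 8 segments, chained into 1 closed loop(s), length Σ = 5.514677

segments=8 loops=1 length=5.515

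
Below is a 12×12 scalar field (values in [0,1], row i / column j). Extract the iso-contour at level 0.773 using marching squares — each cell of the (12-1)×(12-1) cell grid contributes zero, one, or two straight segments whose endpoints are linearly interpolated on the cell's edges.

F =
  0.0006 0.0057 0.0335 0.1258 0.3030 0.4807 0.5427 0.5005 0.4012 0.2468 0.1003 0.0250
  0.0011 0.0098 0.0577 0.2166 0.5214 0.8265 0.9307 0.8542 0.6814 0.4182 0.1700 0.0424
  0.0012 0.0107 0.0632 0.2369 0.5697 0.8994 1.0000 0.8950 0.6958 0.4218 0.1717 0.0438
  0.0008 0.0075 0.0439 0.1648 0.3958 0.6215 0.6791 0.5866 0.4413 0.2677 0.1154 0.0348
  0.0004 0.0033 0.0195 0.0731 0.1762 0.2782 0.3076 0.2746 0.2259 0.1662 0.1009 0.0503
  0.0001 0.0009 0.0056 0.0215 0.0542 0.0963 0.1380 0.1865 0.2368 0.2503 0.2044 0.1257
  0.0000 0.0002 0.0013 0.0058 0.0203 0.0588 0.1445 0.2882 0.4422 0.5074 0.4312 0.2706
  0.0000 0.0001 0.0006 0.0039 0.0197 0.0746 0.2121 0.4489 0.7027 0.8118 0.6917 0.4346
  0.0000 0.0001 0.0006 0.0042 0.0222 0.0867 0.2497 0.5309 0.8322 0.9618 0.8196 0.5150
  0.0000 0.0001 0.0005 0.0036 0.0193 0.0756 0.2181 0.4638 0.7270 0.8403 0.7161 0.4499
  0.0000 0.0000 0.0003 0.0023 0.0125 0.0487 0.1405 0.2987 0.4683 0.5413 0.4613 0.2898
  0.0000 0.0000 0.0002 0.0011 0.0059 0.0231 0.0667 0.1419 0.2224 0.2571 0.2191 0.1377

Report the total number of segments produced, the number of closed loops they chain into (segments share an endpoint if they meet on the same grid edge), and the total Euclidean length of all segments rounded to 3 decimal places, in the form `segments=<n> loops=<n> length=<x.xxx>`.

cell (0,4): code 0100 → (0.845,5.000)–(1.000,4.825)
cell (0,5): code 1100 → (0.594,6.000)–(0.845,5.000)
cell (0,6): code 1100 → (0.770,7.000)–(0.594,6.000)
cell (0,7): code 1000 → (1.000,7.470)–(0.770,7.000)
cell (1,4): code 0110 → (1.000,4.825)–(2.000,4.617)
cell (1,7): code 1001 → (2.000,7.612)–(1.000,7.470)
cell (2,4): code 0010 → (2.000,4.617)–(2.455,5.000)
cell (2,5): code 0011 → (2.455,5.000)–(2.707,6.000)
cell (2,6): code 0011 → (2.707,6.000)–(2.396,7.000)
cell (2,7): code 0001 → (2.396,7.000)–(2.000,7.612)
cell (6,8): code 0100 → (6.873,9.000)–(7.000,8.644)
cell (6,9): code 1000 → (7.000,9.323)–(6.873,9.000)
cell (7,7): code 0100 → (7.543,8.000)–(8.000,7.804)
cell (7,8): code 1110 → (7.000,8.644)–(7.543,8.000)
cell (7,9): code 1101 → (7.636,10.000)–(7.000,9.323)
cell (7,10): code 1000 → (8.000,10.153)–(7.636,10.000)
cell (8,7): code 0010 → (8.000,7.804)–(8.563,8.000)
cell (8,8): code 0111 → (8.563,8.000)–(9.000,8.406)
cell (8,9): code 1011 → (9.000,9.542)–(8.450,10.000)
cell (8,10): code 0001 → (8.450,10.000)–(8.000,10.153)
cell (9,8): code 0010 → (9.000,8.406)–(9.225,9.000)
cell (9,9): code 0001 → (9.225,9.000)–(9.000,9.542)
total: 22 segments, chained into 2 closed loop(s), length Σ = 15.232753

segments=22 loops=2 length=15.233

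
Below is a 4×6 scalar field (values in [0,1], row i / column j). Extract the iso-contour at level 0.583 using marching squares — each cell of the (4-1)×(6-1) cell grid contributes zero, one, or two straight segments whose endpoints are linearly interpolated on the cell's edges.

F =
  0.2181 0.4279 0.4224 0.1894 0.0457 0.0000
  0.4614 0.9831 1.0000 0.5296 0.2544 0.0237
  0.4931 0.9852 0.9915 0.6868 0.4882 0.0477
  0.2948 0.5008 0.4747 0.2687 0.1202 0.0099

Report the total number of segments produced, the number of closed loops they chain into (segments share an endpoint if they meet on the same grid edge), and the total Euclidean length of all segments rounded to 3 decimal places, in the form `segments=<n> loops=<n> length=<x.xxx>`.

segments=10 loops=1 length=9.279

cell (0,0): code 0100 → (0.279,1.000)–(1.000,0.233)
cell (0,1): code 1100 → (0.278,2.000)–(0.279,1.000)
cell (0,2): code 1000 → (1.000,2.886)–(0.278,2.000)
cell (1,0): code 0110 → (1.000,0.233)–(2.000,0.183)
cell (1,2): code 1101 → (1.340,3.000)–(1.000,2.886)
cell (1,3): code 1000 → (2.000,3.523)–(1.340,3.000)
cell (2,0): code 0010 → (2.000,0.183)–(2.830,1.000)
cell (2,1): code 0011 → (2.830,1.000)–(2.790,2.000)
cell (2,2): code 0011 → (2.790,2.000)–(2.248,3.000)
cell (2,3): code 0001 → (2.248,3.000)–(2.000,3.523)
total: 10 segments, chained into 1 closed loop(s), length Σ = 9.279215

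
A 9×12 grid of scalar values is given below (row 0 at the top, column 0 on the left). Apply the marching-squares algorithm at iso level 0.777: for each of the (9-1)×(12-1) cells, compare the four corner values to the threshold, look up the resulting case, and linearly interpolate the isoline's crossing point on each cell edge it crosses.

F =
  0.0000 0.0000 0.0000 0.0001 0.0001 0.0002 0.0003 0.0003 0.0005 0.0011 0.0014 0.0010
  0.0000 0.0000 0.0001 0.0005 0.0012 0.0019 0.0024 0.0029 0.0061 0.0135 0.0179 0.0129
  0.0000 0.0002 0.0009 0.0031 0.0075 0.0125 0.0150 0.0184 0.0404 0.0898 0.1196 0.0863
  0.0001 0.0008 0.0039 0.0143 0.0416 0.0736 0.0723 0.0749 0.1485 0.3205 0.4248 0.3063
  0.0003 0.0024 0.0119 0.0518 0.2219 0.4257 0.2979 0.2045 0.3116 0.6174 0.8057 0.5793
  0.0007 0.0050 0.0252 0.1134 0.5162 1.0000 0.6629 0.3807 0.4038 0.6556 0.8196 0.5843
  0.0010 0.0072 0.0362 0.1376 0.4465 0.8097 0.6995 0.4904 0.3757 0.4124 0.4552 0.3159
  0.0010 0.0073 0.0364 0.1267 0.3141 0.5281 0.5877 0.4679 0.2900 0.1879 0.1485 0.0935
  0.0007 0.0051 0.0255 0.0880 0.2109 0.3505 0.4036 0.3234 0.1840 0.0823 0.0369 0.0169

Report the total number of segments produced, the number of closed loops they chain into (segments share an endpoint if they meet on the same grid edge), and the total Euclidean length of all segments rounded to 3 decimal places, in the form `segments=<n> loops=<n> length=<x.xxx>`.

cell (3,9): code 0100 → (3.925,10.000)–(4.000,9.848)
cell (3,10): code 1000 → (4.000,10.127)–(3.925,10.000)
cell (4,4): code 0100 → (4.612,5.000)–(5.000,4.539)
cell (4,5): code 1000 → (5.000,5.662)–(4.612,5.000)
cell (4,9): code 0110 → (4.000,9.848)–(5.000,9.740)
cell (4,10): code 1001 → (5.000,10.181)–(4.000,10.127)
cell (5,4): code 0110 → (5.000,4.539)–(6.000,4.910)
cell (5,5): code 1001 → (6.000,5.297)–(5.000,5.662)
cell (5,9): code 0010 → (5.000,9.740)–(5.117,10.000)
cell (5,10): code 0001 → (5.117,10.000)–(5.000,10.181)
cell (6,4): code 0010 → (6.000,4.910)–(6.116,5.000)
cell (6,5): code 0001 → (6.116,5.000)–(6.000,5.297)
total: 12 segments, chained into 2 closed loop(s), length Σ = 6.791435

segments=12 loops=2 length=6.791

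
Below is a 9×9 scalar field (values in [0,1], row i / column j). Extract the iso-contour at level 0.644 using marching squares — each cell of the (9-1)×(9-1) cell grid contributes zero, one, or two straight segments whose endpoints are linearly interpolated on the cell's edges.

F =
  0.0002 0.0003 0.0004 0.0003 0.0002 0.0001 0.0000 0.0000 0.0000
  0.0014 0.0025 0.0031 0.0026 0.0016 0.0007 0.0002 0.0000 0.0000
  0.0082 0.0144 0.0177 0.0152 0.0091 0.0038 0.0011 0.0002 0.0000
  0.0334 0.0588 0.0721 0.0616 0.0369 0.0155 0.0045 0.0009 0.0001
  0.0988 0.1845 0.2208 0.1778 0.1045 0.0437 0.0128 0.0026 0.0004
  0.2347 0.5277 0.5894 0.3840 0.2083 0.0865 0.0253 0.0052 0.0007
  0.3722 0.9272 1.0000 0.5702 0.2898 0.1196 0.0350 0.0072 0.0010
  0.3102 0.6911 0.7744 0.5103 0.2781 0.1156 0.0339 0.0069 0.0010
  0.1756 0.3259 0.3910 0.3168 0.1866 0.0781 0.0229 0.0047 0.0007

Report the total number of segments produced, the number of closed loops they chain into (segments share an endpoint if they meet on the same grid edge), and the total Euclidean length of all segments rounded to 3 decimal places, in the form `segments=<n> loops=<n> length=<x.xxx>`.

cell (5,0): code 0100 → (5.291,1.000)–(6.000,0.490)
cell (5,1): code 1100 → (5.133,2.000)–(5.291,1.000)
cell (5,2): code 1000 → (6.000,2.828)–(5.133,2.000)
cell (6,0): code 0110 → (6.000,0.490)–(7.000,0.876)
cell (6,2): code 1001 → (7.000,2.494)–(6.000,2.828)
cell (7,0): code 0010 → (7.000,0.876)–(7.129,1.000)
cell (7,1): code 0011 → (7.129,1.000)–(7.340,2.000)
cell (7,2): code 0001 → (7.340,2.000)–(7.000,2.494)
total: 8 segments, chained into 1 closed loop(s), length Σ = 7.011835

segments=8 loops=1 length=7.012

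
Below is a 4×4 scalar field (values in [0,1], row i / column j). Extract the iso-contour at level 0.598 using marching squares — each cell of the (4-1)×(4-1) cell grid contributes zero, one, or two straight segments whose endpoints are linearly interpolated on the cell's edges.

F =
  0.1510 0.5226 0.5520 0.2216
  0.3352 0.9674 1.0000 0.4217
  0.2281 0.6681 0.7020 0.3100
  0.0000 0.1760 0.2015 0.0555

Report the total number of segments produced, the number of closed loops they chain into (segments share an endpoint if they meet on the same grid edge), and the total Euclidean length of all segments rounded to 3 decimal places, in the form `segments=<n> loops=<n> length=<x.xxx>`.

segments=8 loops=1 length=6.881

cell (0,0): code 0100 → (0.170,1.000)–(1.000,0.416)
cell (0,1): code 1100 → (0.103,2.000)–(0.170,1.000)
cell (0,2): code 1000 → (1.000,2.695)–(0.103,2.000)
cell (1,0): code 0110 → (1.000,0.416)–(2.000,0.841)
cell (1,2): code 1001 → (2.000,2.265)–(1.000,2.695)
cell (2,0): code 0010 → (2.000,0.841)–(2.142,1.000)
cell (2,1): code 0011 → (2.142,1.000)–(2.208,2.000)
cell (2,2): code 0001 → (2.208,2.000)–(2.000,2.265)
total: 8 segments, chained into 1 closed loop(s), length Σ = 6.880624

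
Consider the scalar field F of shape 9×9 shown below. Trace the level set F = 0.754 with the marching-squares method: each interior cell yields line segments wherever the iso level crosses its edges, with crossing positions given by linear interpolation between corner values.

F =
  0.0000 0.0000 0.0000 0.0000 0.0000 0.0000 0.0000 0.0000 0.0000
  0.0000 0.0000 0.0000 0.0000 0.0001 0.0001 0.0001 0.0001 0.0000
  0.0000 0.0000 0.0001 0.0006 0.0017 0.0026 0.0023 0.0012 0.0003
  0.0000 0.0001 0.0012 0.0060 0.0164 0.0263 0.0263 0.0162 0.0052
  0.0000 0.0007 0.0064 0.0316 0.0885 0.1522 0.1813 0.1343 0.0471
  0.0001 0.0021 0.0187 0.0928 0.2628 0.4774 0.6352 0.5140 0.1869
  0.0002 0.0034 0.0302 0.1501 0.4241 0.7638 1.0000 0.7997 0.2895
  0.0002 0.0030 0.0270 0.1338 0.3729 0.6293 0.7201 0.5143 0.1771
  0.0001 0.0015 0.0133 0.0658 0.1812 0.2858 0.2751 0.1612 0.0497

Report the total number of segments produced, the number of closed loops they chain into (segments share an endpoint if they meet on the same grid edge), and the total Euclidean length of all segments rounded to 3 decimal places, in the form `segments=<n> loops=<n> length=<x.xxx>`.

segments=8 loops=1 length=5.318

cell (5,4): code 0100 → (5.966,5.000)–(6.000,4.971)
cell (5,5): code 1100 → (5.326,6.000)–(5.966,5.000)
cell (5,6): code 1100 → (5.840,7.000)–(5.326,6.000)
cell (5,7): code 1000 → (6.000,7.090)–(5.840,7.000)
cell (6,4): code 0010 → (6.000,4.971)–(6.073,5.000)
cell (6,5): code 0011 → (6.073,5.000)–(6.879,6.000)
cell (6,6): code 0011 → (6.879,6.000)–(6.160,7.000)
cell (6,7): code 0001 → (6.160,7.000)–(6.000,7.090)
total: 8 segments, chained into 1 closed loop(s), length Σ = 5.317707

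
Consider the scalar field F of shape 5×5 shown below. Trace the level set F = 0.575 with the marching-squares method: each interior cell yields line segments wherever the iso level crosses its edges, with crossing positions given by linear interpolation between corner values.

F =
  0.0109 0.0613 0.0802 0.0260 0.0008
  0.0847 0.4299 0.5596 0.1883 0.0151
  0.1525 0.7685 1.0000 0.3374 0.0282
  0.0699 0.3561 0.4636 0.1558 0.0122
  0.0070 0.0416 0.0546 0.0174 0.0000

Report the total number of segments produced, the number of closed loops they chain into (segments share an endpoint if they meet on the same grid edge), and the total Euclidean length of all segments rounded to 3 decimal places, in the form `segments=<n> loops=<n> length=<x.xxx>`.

segments=6 loops=1 length=5.520

cell (1,0): code 0100 → (1.429,1.000)–(2.000,0.686)
cell (1,1): code 1100 → (1.035,2.000)–(1.429,1.000)
cell (1,2): code 1000 → (2.000,2.641)–(1.035,2.000)
cell (2,0): code 0010 → (2.000,0.686)–(2.469,1.000)
cell (2,1): code 0011 → (2.469,1.000)–(2.792,2.000)
cell (2,2): code 0001 → (2.792,2.000)–(2.000,2.641)
total: 6 segments, chained into 1 closed loop(s), length Σ = 5.520474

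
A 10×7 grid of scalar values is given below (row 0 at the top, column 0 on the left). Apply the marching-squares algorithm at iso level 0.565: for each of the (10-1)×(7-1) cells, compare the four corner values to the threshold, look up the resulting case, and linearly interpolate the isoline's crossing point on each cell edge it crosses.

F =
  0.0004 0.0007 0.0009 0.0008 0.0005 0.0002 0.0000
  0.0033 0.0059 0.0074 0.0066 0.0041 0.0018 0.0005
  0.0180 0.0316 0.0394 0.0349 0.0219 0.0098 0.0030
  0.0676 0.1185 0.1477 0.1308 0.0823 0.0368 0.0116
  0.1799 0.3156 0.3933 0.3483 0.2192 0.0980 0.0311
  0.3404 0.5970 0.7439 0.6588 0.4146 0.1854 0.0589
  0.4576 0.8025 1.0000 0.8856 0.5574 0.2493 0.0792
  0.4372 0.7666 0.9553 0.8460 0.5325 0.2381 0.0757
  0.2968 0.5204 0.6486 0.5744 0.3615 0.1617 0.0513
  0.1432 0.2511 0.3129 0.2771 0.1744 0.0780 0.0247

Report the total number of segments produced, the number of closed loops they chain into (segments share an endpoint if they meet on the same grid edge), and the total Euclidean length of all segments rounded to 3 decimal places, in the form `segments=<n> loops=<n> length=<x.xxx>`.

cell (4,0): code 0100 → (4.886,1.000)–(5.000,0.875)
cell (4,1): code 1100 → (4.490,2.000)–(4.886,1.000)
cell (4,2): code 1100 → (4.698,3.000)–(4.490,2.000)
cell (4,3): code 1000 → (5.000,3.384)–(4.698,3.000)
cell (5,0): code 0110 → (5.000,0.875)–(6.000,0.311)
cell (5,3): code 1001 → (6.000,3.977)–(5.000,3.384)
cell (6,0): code 0110 → (6.000,0.311)–(7.000,0.388)
cell (6,3): code 1001 → (7.000,3.896)–(6.000,3.977)
cell (7,0): code 0010 → (7.000,0.388)–(7.819,1.000)
cell (7,1): code 0111 → (7.819,1.000)–(8.000,1.348)
cell (7,3): code 1001 → (8.000,3.044)–(7.000,3.896)
cell (8,1): code 0010 → (8.000,1.348)–(8.249,2.000)
cell (8,2): code 0011 → (8.249,2.000)–(8.032,3.000)
cell (8,3): code 0001 → (8.032,3.000)–(8.000,3.044)
total: 14 segments, chained into 1 closed loop(s), length Σ = 11.575390

segments=14 loops=1 length=11.575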